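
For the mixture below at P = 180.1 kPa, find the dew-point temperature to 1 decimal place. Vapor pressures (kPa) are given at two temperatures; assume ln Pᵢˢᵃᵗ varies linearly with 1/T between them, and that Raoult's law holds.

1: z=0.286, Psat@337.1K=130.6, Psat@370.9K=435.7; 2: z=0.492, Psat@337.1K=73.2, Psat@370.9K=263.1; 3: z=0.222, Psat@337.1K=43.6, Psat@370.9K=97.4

T = 365.8 K

Dew-point temperature: Σzᵢ·P/Pᵢˢᵃᵗ(T) = 1. Interpolate ln Pᵢˢᵃᵗ = aᵢ + bᵢ/T.
  T = 337.1 K: ΣzᵢP/Pᵢˢᵃᵗ = 2.5219
  T = 370.9 K: ΣzᵢP/Pᵢˢᵃᵗ = 0.8655
  T = 354.0 K: ΣzᵢP/Pᵢˢᵃᵗ = 1.4310
  T = 362.4 K: ΣzᵢP/Pᵢˢᵃᵗ = 1.1064
  T = 366.6 K: ΣzᵢP/Pᵢˢᵃᵗ = 0.9782
  T = 364.5 K: ΣzᵢP/Pᵢˢᵃᵗ = 1.0399
  T = 365.6 K: ΣzᵢP/Pᵢˢᵃᵗ = 1.0070
Interpolating between 365.6 K and 366.6 K gives T ≈ 365.8 K.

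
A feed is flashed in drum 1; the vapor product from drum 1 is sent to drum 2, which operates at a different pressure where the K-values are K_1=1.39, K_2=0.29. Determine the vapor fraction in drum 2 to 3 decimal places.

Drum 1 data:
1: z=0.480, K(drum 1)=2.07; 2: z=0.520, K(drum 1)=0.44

V/F (drum 2) = 0.261

Drum 1:
Binary case is linear: z₁(K₁−1)(1+ψ₁(K₂−1)) + z₂(K₂−1)(1+ψ₁(K₁−1)) = 0
⇒ ψ₁ = [z₁(K₁−1)+z₂(K₂−1)] / [−(K₁−1)(K₂−1)] = 0.2224/0.5992 = 0.371
Drum-1 compositions:
  1: x = 0.344, y = 0.711
  2: x = 0.656, y = 0.289
Drum-2 feed = drum-1 vapor: z₂ = (0.7112, 0.2888).
Drum 2:
Let ψ₂ = V/F and solve Σ zᵢ(Kᵢ−1)/(1+ψ₂(Kᵢ−1)) = 0.
Feasibility: ΣzᵢKᵢ = 1.072, Σzᵢ/Kᵢ = 1.508 — both > 1, two phases present.
Binary case is linear: z₁(K₁−1)(1+ψ₂(K₂−1)) + z₂(K₂−1)(1+ψ₂(K₁−1)) = 0
⇒ ψ₂ = [z₁(K₁−1)+z₂(K₂−1)] / [−(K₁−1)(K₂−1)] = 0.0723/0.2769 = 0.261
  1: x = 0.645, y = 0.897
  2: x = 0.355, y = 0.103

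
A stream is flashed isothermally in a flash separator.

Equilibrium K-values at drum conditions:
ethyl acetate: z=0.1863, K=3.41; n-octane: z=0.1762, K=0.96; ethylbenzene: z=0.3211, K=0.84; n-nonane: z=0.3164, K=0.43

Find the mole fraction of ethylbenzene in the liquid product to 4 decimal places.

x_ethylbenzene = 0.3354

Newton iteration, ψ⁰ = 0.5:
  ψ = 0.5000: g = -0.11165, g' = -0.4336 → ψ = 0.2425
  ψ = 0.2425: g = 0.01351, g' = -0.5786 → ψ = 0.2659
  ψ = 0.2659: g = 0.00029, g' = -0.5540 → ψ = 0.2664
Converged at ψ = 0.2664.
Compositions from xᵢ = zᵢ/(1+ψ(Kᵢ−1)), yᵢ = Kᵢxᵢ:
  ethyl acetate: x = 0.1135, y = 0.3869
  n-octane: x = 0.1781, y = 0.1710
  ethylbenzene: x = 0.3354, y = 0.2817
  n-nonane: x = 0.3731, y = 0.1604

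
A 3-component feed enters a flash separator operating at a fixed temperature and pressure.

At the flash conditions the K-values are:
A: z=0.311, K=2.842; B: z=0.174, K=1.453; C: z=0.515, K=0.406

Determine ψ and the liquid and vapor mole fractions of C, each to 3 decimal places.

ψ = 0.393, x_C = 0.672, y_C = 0.273

Rachford–Rice: g(ψ) = Σ zᵢ(Kᵢ−1)/(1+ψ(Kᵢ−1)) = 0.
Check two-phase: ΣzᵢKᵢ = 1.346 > 1 and Σzᵢ/Kᵢ = 1.498 > 1, so g(0) = 0.346 > 0 and g(1) = -0.498 < 0.
Newton iteration, ψ⁰ = 0.64:
  ψ = 0.640: g = -0.1695, g' = -0.717 → ψ = 0.403
  ψ = 0.403: g = -0.0071, g' = -0.687 → ψ = 0.393
Converged at ψ = 0.393.
Compositions from xᵢ = zᵢ/(1+ψ(Kᵢ−1)), yᵢ = Kᵢxᵢ:
  A: x = 0.180, y = 0.513
  B: x = 0.148, y = 0.215
  C: x = 0.672, y = 0.273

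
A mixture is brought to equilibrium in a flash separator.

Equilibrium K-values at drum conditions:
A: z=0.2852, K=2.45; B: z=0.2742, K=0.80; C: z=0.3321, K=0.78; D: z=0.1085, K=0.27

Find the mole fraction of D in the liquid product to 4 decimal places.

x_D = 0.1575

Newton iteration, β⁰ = 0.48:
  β = 0.4800: g = -0.02045, g' = -0.3790 → β = 0.4260
  β = 0.4260: g = 0.00010, g' = -0.3836 → β = 0.4263
Converged at β = 0.4263.
Compositions from xᵢ = zᵢ/(1+β(Kᵢ−1)), yᵢ = Kᵢxᵢ:
  A: x = 0.1763, y = 0.4318
  B: x = 0.2998, y = 0.2398
  C: x = 0.3665, y = 0.2858
  D: x = 0.1575, y = 0.0425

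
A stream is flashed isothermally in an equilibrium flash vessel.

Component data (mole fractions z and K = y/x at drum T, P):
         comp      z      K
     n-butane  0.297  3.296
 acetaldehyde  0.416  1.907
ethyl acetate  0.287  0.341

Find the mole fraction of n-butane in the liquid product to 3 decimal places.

Material balance + equilibrium reduce to Σ zᵢ(Kᵢ−1)/(1+V/F(Kᵢ−1)) = 0.
Check two-phase: ΣzᵢKᵢ = 1.870 > 1 and Σzᵢ/Kᵢ = 1.150 > 1, so g(0) = 0.870 > 0 and g(1) = -0.150 < 0.
Newton–Raphson from V/F = 0.5:
  V/F = 0.500: g = 0.2950, g' = -0.779 → V/F = 0.879
  V/F = 0.879: g = -0.0135, g' = -0.982 → V/F = 0.865
Converged at V/F = 0.865.
Compositions from xᵢ = zᵢ/(1+V/F(Kᵢ−1)), yᵢ = Kᵢxᵢ:
  n-butane: x = 0.099, y = 0.328
  acetaldehyde: x = 0.233, y = 0.445
  ethyl acetate: x = 0.667, y = 0.228

x_n-butane = 0.099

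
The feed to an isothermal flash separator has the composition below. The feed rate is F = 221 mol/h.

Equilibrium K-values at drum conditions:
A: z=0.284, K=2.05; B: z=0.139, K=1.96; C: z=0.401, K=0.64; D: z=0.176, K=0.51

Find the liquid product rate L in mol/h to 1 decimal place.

Let ψ = V/F and solve Σ zᵢ(Kᵢ−1)/(1+ψ(Kᵢ−1)) = 0.
Feasibility: ΣzᵢKᵢ = 1.201, Σzᵢ/Kᵢ = 1.181 — both > 1, two phases present.
Newton–Raphson from ψ = 0.5:
  ψ = 0.500: g = -0.0046, g' = -0.345 → ψ = 0.487
Converged at ψ = 0.487.
Then V = ψ·F = 0.4868·221 = 107.6 mol/h and L = F − V = 113.4 mol/h.

L = 113.4 mol/h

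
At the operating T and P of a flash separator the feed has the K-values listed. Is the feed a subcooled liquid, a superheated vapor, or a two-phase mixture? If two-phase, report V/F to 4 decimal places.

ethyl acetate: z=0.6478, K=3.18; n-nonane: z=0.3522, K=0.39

two-phase, V/F = 0.9004

ΣzᵢKᵢ = 2.1974; Σzᵢ/Kᵢ = 1.1068.
Both exceed 1, so a two-phase solution exists.
Material balance + equilibrium reduce to Σ zᵢ(Kᵢ−1)/(1+ψ(Kᵢ−1)) = 0.
Iterate (Newton) starting at ψ = 0.53:
  ψ = 0.5300: g = 0.33771, g' = -0.9489 → ψ = 0.8859
  ψ = 0.8859: g = 0.01431, g' = -0.9787 → ψ = 0.9005
  ψ = 0.9005: g = -0.00012, g' = -0.9959 → ψ = 0.9004
Converged at ψ = 0.9004.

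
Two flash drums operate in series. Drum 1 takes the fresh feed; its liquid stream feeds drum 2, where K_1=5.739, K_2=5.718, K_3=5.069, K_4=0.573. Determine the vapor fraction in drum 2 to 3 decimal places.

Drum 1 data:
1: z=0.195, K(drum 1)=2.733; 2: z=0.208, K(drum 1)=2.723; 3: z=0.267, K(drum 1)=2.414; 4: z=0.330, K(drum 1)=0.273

V/F (drum 2) = 0.578

Drum 1:
Newton iteration, ψ₁⁰ = 0.48:
  ψ₁ = 0.480: g = 0.2370, g' = -0.960 → ψ₁ = 0.727
  ψ₁ = 0.727: g = -0.0138, g' = -1.150 → ψ₁ = 0.715
Converged at ψ₁ = 0.715.
Drum-1 compositions:
  1: x = 0.087, y = 0.238
  2: x = 0.093, y = 0.254
  3: x = 0.133, y = 0.321
  4: x = 0.687, y = 0.188
Drum-2 feed = drum-1 liquid: z₂ = (0.0871, 0.0932, 0.1328, 0.6869).
Drum 2:
Material balance + equilibrium reduce to Σ zᵢ(Kᵢ−1)/(1+ψ₂(Kᵢ−1)) = 0.
g(0) = ΣzᵢKᵢ − 1 = 1.100 and g(1) = 1 − Σzᵢ/Kᵢ = -0.256, so a root lies in (0, 1).
Iterate (Newton) starting at ψ₂ = 0.5:
  ψ₂ = 0.500: g = 0.0586, g' = -0.797 → ψ₂ = 0.573
  ψ₂ = 0.573: g = 0.0034, g' = -0.710 → ψ₂ = 0.578
Converged at ψ₂ = 0.578.
  1: x = 0.023, y = 0.134
  2: x = 0.025, y = 0.143
  3: x = 0.040, y = 0.201
  4: x = 0.912, y = 0.523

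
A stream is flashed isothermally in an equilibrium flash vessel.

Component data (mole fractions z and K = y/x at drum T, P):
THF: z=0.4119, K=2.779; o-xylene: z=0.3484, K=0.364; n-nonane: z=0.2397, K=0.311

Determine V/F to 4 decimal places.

V/F = 0.2956

Rachford–Rice: g(V/F) = Σ zᵢ(Kᵢ−1)/(1+V/F(Kᵢ−1)) = 0.
g(0) = ΣzᵢKᵢ − 1 = 0.3460 and g(1) = 1 − Σzᵢ/Kᵢ = -0.8761, so a root lies in (0, 1).
Iterate (Newton) starting at V/F = 0.5:
  V/F = 0.5000: g = -0.18904, g' = -0.9329 → V/F = 0.2974
  V/F = 0.2974: g = -0.00174, g' = -0.9519 → V/F = 0.2955
Converged at V/F = 0.2956.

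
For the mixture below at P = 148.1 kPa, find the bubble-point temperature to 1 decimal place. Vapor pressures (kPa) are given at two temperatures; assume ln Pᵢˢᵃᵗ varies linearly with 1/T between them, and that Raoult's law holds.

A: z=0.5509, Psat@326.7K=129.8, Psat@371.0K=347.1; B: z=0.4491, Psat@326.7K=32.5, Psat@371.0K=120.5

T = 348.3 K

Bubble-point temperature: ΣzᵢPᵢˢᵃᵗ(T) = P. Interpolate ln Pᵢˢᵃᵗ = aᵢ + bᵢ/T.
  T = 326.7 K: ΣzᵢPᵢˢᵃᵗ = 86.10 kPa
  T = 371.0 K: ΣzᵢPᵢˢᵃᵗ = 245.33 kPa
  T = 348.9 K: ΣzᵢPᵢˢᵃᵗ = 150.12 kPa
  T = 337.8 K: ΣzᵢPᵢˢᵃᵗ = 114.67 kPa
  T = 343.4 K: ΣzᵢPᵢˢᵃᵗ = 131.63 kPa
  T = 346.1 K: ΣzᵢPᵢˢᵃᵗ = 140.47 kPa
Interpolating between 346.1 K and 348.9 K gives T ≈ 348.3 K.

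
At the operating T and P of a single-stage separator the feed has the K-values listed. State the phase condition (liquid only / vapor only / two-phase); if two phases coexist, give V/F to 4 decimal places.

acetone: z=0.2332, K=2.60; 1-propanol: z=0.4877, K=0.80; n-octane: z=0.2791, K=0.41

two-phase, V/F = 0.1886

ΣzᵢKᵢ = 1.1109; Σzᵢ/Kᵢ = 1.3800.
Both exceed 1, so a two-phase solution exists.
Let ψ = V/F and solve Σ zᵢ(Kᵢ−1)/(1+ψ(Kᵢ−1)) = 0.
Iterate (Newton) starting at ψ = 0.58:
  ψ = 0.5800: g = -0.16715, g' = -0.4101 → ψ = 0.1724
  ψ = 0.1724: g = 0.00810, g' = -0.5081 → ψ = 0.1884
  ψ = 0.1884: g = 0.00009, g' = -0.4965 → ψ = 0.1886
Converged at ψ = 0.1886.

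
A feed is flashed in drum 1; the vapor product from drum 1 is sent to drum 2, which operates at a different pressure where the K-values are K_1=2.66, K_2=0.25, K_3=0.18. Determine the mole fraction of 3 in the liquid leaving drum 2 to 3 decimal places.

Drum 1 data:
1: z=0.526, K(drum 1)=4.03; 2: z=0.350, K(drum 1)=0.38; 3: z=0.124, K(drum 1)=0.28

x_3 (drum 2) = 0.171

Drum 1:
Newton iteration, ψ₁⁰ = 0.5:
  ψ₁ = 0.500: g = 0.1797, g' = -1.203 → ψ₁ = 0.649
  ψ₁ = 0.649: g = 0.0061, g' = -1.152 → ψ₁ = 0.655
Converged at ψ₁ = 0.655.
Drum-1 compositions:
  1: x = 0.176, y = 0.710
  2: x = 0.589, y = 0.224
  3: x = 0.235, y = 0.066
Drum-2 feed = drum-1 vapor: z₂ = (0.7104, 0.2239, 0.0657).
Drum 2:
Let ψ₂ = V/F and solve Σ zᵢ(Kᵢ−1)/(1+ψ₂(Kᵢ−1)) = 0.
Feasibility: ΣzᵢKᵢ = 1.958, Σzᵢ/Kᵢ = 1.527 — both > 1, two phases present.
Newton–Raphson from ψ₂ = 0.5:
  ψ₂ = 0.500: g = 0.2845, g' = -1.034 → ψ₂ = 0.775
  ψ₂ = 0.775: g = -0.0332, g' = -1.426 → ψ₂ = 0.752
  ψ₂ = 0.752: g = -0.0009, g' = -1.350 → ψ₂ = 0.751
Converged at ψ₂ = 0.751.
  1: x = 0.316, y = 0.841
  2: x = 0.513, y = 0.128
  3: x = 0.171, y = 0.031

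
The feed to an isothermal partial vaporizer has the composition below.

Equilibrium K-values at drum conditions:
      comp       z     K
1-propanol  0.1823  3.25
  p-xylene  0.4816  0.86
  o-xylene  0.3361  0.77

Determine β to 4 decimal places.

Let β = V/F and solve Σ zᵢ(Kᵢ−1)/(1+β(Kᵢ−1)) = 0.
g(0) = ΣzᵢKᵢ − 1 = 0.2654 and g(1) = 1 − Σzᵢ/Kᵢ = -0.0526, so a root lies in (0, 1).
Newton iteration, β⁰ = 0.3:
  β = 0.3000: g = 0.09147, g' = -0.3597 → β = 0.5543
  β = 0.5543: g = 0.02084, g' = -0.2172 → β = 0.6502
  β = 0.6502: g = 0.00146, g' = -0.1881 → β = 0.6580
Converged at β = 0.6580.

β = 0.6580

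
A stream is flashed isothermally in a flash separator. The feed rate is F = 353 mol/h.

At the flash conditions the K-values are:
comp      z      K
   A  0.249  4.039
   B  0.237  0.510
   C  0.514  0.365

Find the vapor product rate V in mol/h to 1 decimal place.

Iterate (Newton) starting at V/F = 0.43:
  V/F = 0.430: g = -0.2681, g' = -0.916 → V/F = 0.137
  V/F = 0.137: g = 0.0519, g' = -1.459 → V/F = 0.173
  V/F = 0.173: g = 0.0026, g' = -1.318 → V/F = 0.175
Converged at V/F = 0.175.
Then V = V/F·F = 0.1748·353 = 61.7 mol/h and L = F − V = 291.3 mol/h.

V = 61.7 mol/h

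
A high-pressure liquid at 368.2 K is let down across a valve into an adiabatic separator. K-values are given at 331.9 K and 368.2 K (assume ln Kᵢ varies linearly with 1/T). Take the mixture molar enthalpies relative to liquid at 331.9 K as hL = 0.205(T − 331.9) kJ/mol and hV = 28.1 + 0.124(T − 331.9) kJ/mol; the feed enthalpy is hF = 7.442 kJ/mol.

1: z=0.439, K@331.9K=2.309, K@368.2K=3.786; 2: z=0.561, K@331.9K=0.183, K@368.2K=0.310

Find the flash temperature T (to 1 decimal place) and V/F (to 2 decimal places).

Adiabatic flash: solve Rachford–Rice at each trial T, then check hF = ψ·hV(T) + (1−ψ)·hL(T).
  T = 331.9 K: K = (2.309, 0.183), RR gives ψ = 0.109, H_out = 3.056 kJ/mol
  T = 368.2 K: K = (3.786, 0.310), RR gives ψ = 0.435, H_out = 18.383 kJ/mol
  T = 350.0 K: K = (2.993, 0.241), RR gives ψ = 0.297, H_out = 11.623 kJ/mol
  T = 340.9 K: K = (2.636, 0.211), RR gives ψ = 0.213, H_out = 7.683 kJ/mol
  T = 336.4 K: K = (2.469, 0.197), RR gives ψ = 0.165, H_out = 5.487 kJ/mol
  T = 338.6 K: K = (2.550, 0.203), RR gives ψ = 0.189, H_out = 6.586 kJ/mol
Linear interpolation between T = 338.6 (H_out = 6.586) and T = 340.9 (H_out = 7.683) on hF = 7.442 gives T ≈ 340.4 K, at which ψ = 0.21.

T = 340.4 K, V/F = 0.21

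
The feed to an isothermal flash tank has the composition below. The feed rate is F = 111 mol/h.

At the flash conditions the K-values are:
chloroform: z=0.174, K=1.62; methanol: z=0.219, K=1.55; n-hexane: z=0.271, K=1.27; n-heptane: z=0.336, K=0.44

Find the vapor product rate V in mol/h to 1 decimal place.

V = 47.8 mol/h

Let ψ = V/F and solve Σ zᵢ(Kᵢ−1)/(1+ψ(Kᵢ−1)) = 0.
Check two-phase: ΣzᵢKᵢ = 1.113 > 1 and Σzᵢ/Kᵢ = 1.226 > 1, so g(0) = 0.113 > 0 and g(1) = -0.226 < 0.
Iterate (Newton) starting at ψ = 0.59:
  ψ = 0.590: g = -0.0480, g' = -0.323 → ψ = 0.442
  ψ = 0.442: g = -0.0030, g' = -0.286 → ψ = 0.431
Converged at ψ = 0.431.
Then V = ψ·F = 0.4311·111 = 47.8 mol/h and L = F − V = 63.2 mol/h.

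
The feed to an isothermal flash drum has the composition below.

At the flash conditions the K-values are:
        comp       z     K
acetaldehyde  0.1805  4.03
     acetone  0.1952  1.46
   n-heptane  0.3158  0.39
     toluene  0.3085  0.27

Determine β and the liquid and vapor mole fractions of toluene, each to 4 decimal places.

β = 0.1458, x_toluene = 0.3452, y_toluene = 0.0932

Rachford–Rice: g(β) = Σ zᵢ(Kᵢ−1)/(1+β(Kᵢ−1)) = 0.
g(0) = ΣzᵢKᵢ − 1 = 0.2189 and g(1) = 1 − Σzᵢ/Kᵢ = -1.1308, so a root lies in (0, 1).
Iterate (Newton) starting at β = 0.5:
  β = 0.5000: g = -0.34137, g' = -0.9403 → β = 0.1370
  β = 0.1370: g = 0.01057, g' = -1.2071 → β = 0.1457
  β = 0.1457: g = 0.00011, g' = -1.1812 → β = 0.1458
Converged at β = 0.1458.
Compositions from xᵢ = zᵢ/(1+β(Kᵢ−1)), yᵢ = Kᵢxᵢ:
  acetaldehyde: x = 0.1252, y = 0.5045
  acetone: x = 0.1829, y = 0.2671
  n-heptane: x = 0.3466, y = 0.1352
  toluene: x = 0.3452, y = 0.0932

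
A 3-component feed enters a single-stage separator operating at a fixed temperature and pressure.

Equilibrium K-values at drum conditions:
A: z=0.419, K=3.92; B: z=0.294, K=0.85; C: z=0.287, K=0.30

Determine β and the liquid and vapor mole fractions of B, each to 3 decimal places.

β = 0.655, x_B = 0.326, y_B = 0.277

Material balance + equilibrium reduce to Σ zᵢ(Kᵢ−1)/(1+β(Kᵢ−1)) = 0.
Check two-phase: ΣzᵢKᵢ = 1.978 > 1 and Σzᵢ/Kᵢ = 1.409 > 1, so g(0) = 0.978 > 0 and g(1) = -0.409 < 0.
Iterate (Newton) starting at β = 0.5:
  β = 0.500: g = 0.1406, g' = -0.931 → β = 0.651
  β = 0.651: g = 0.0038, g' = -0.907 → β = 0.655
Converged at β = 0.655.
Compositions from xᵢ = zᵢ/(1+β(Kᵢ−1)), yᵢ = Kᵢxᵢ:
  A: x = 0.144, y = 0.564
  B: x = 0.326, y = 0.277
  C: x = 0.530, y = 0.159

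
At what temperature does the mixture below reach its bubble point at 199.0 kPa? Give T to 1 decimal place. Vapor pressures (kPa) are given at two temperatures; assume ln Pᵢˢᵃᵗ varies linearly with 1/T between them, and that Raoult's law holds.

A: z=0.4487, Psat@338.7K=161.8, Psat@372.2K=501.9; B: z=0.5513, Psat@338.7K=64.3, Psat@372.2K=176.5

T = 356.6 K

Bubble-point temperature: ΣzᵢPᵢˢᵃᵗ(T) = P. Interpolate ln Pᵢˢᵃᵗ = aᵢ + bᵢ/T.
  T = 338.7 K: ΣzᵢPᵢˢᵃᵗ = 108.05 kPa
  T = 372.2 K: ΣzᵢPᵢˢᵃᵗ = 322.51 kPa
  T = 355.4 K: ΣzᵢPᵢˢᵃᵗ = 191.16 kPa
  T = 363.8 K: ΣzᵢPᵢˢᵃᵗ = 249.77 kPa
  T = 359.6 K: ΣzᵢPᵢˢᵃᵗ = 218.84 kPa
  T = 357.5 K: ΣzᵢPᵢˢᵃᵗ = 204.61 kPa
Interpolating between 355.4 K and 357.5 K gives T ≈ 356.6 K.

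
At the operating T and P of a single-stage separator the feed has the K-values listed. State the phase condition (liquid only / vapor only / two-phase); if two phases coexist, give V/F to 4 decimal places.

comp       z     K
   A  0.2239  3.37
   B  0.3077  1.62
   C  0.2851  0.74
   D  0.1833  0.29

two-phase, V/F = 0.6730

ΣzᵢKᵢ = 1.5171; Σzᵢ/Kᵢ = 1.2737.
Both exceed 1, so a two-phase solution exists.
Let ψ = V/F and solve Σ zᵢ(Kᵢ−1)/(1+ψ(Kᵢ−1)) = 0.
Newton iteration, ψ⁰ = 0.5:
  ψ = 0.5000: g = 0.10151, g' = -0.5799 → ψ = 0.6750
  ψ = 0.6750: g = -0.00124, g' = -0.6140 → ψ = 0.6730
Converged at ψ = 0.6730.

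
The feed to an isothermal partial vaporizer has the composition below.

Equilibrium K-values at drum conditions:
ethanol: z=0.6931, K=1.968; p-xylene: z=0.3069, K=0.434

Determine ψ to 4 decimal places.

Binary case is linear: z₁(K₁−1)(1+ψ(K₂−1)) + z₂(K₂−1)(1+ψ(K₁−1)) = 0
⇒ ψ = [z₁(K₁−1)+z₂(K₂−1)] / [−(K₁−1)(K₂−1)] = 0.49722/0.54789 = 0.9075

ψ = 0.9075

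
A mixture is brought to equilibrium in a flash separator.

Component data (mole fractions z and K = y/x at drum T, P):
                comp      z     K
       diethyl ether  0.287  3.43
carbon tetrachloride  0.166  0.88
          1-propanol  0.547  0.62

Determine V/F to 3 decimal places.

V/F = 0.583

Material balance + equilibrium reduce to Σ zᵢ(Kᵢ−1)/(1+V/F(Kᵢ−1)) = 0.
Check two-phase: ΣzᵢKᵢ = 1.470 > 1 and Σzᵢ/Kᵢ = 1.155 > 1, so g(0) = 0.470 > 0 and g(1) = -0.155 < 0.
Iterate (Newton) starting at V/F = 0.5:
  V/F = 0.500: g = 0.0370, g' = -0.469 → V/F = 0.579
  V/F = 0.579: g = 0.0018, g' = -0.425 → V/F = 0.583
Converged at V/F = 0.583.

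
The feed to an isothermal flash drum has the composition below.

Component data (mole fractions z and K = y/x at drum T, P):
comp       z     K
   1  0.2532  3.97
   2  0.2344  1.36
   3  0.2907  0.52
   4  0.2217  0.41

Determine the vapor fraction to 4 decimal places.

ψ = 0.5076

Material balance + equilibrium reduce to Σ zᵢ(Kᵢ−1)/(1+ψ(Kᵢ−1)) = 0.
Feasibility: ΣzᵢKᵢ = 1.5660, Σzᵢ/Kᵢ = 1.3359 — both > 1, two phases present.
Iterate (Newton) starting at ψ = 0.61:
  ψ = 0.6100: g = -0.06501, g' = -0.6252 → ψ = 0.5060
  ψ = 0.5060: g = 0.00106, g' = -0.6520 → ψ = 0.5076
Converged at ψ = 0.5076.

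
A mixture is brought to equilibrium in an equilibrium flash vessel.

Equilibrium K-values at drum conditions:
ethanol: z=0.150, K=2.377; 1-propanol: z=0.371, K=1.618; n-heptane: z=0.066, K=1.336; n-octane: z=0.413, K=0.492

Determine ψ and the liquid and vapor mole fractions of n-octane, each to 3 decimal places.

ψ = 0.592, x_n-octane = 0.591, y_n-octane = 0.291

Let ψ = V/F and solve Σ zᵢ(Kᵢ−1)/(1+ψ(Kᵢ−1)) = 0.
Feasibility: ΣzᵢKᵢ = 1.248, Σzᵢ/Kᵢ = 1.181 — both > 1, two phases present.
Newton–Raphson from ψ = 0.67:
  ψ = 0.670: g = -0.0304, g' = -0.398 → ψ = 0.594
  ψ = 0.594: g = -0.0005, g' = -0.386 → ψ = 0.592
Converged at ψ = 0.592.
Compositions from xᵢ = zᵢ/(1+ψ(Kᵢ−1)), yᵢ = Kᵢxᵢ:
  ethanol: x = 0.083, y = 0.196
  1-propanol: x = 0.272, y = 0.439
  n-heptane: x = 0.055, y = 0.074
  n-octane: x = 0.591, y = 0.291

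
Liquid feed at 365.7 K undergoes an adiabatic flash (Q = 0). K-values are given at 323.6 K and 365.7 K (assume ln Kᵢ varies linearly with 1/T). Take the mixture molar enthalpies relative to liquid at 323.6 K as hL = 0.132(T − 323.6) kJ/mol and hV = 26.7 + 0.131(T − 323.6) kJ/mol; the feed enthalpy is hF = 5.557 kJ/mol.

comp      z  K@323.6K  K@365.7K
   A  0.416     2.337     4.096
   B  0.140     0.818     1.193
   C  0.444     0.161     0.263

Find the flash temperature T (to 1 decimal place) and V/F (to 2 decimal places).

T = 326.2 K, V/F = 0.20

Adiabatic flash: solve Rachford–Rice at each trial T, then check hF = ψ·hV(T) + (1−ψ)·hL(T).
  T = 323.6 K: K = (2.337, 0.818, 0.161), RR gives ψ = 0.162, H_out = 4.320 kJ/mol
  T = 365.7 K: K = (4.096, 1.193, 0.263), RR gives ψ = 0.510, H_out = 19.146 kJ/mol
  T = 344.6 K: K = (3.145, 0.999, 0.209), RR gives ψ = 0.371, H_out = 12.658 kJ/mol
  T = 334.1 K: K = (2.724, 0.907, 0.184), RR gives ψ = 0.281, H_out = 8.877 kJ/mol
  T = 328.9 K: K = (2.528, 0.862, 0.172), RR gives ψ = 0.227, H_out = 6.749 kJ/mol
  T = 326.2 K: K = (2.430, 0.840, 0.167), RR gives ψ = 0.195, H_out = 5.550 kJ/mol
  T = 327.5 K: K = (2.477, 0.851, 0.169), RR gives ψ = 0.211, H_out = 6.137 kJ/mol
Linear interpolation between T = 326.2 (H_out = 5.550) and T = 327.5 (H_out = 6.137) on hF = 5.557 gives T ≈ 326.2 K, at which ψ = 0.20.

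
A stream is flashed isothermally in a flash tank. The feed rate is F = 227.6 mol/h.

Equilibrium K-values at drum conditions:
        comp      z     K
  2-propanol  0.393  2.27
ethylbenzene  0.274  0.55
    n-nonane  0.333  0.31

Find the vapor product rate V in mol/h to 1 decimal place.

Let ψ = V/F and solve Σ zᵢ(Kᵢ−1)/(1+ψ(Kᵢ−1)) = 0.
Feasibility: ΣzᵢKᵢ = 1.146, Σzᵢ/Kᵢ = 1.746 — both > 1, two phases present.
Iterate (Newton) starting at ψ = 0.65:
  ψ = 0.650: g = -0.3175, g' = -0.822 → ψ = 0.264
  ψ = 0.264: g = -0.0470, g' = -0.664 → ψ = 0.193
  ψ = 0.193: g = 0.0007, g' = -0.686 → ψ = 0.194
Converged at ψ = 0.194.
Then V = ψ·F = 0.1941·227.6 = 44.2 mol/h and L = F − V = 183.4 mol/h.

V = 44.2 mol/h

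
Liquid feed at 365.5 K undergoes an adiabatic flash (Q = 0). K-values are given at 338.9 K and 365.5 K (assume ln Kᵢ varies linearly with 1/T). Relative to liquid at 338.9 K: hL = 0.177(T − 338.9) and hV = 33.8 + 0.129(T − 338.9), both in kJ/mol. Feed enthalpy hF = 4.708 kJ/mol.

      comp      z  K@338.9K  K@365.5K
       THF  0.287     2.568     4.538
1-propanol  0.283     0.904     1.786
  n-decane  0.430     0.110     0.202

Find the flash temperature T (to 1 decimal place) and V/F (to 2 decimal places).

Adiabatic flash: solve Rachford–Rice at each trial T, then check hF = ψ·hV(T) + (1−ψ)·hL(T).
  T = 338.9 K: K = (2.568, 0.904, 0.110), RR gives ψ = 0.039, H_out = 1.330 kJ/mol
  T = 365.5 K: K = (4.538, 1.786, 0.202), RR gives ψ = 0.466, H_out = 19.861 kJ/mol
  T = 352.2 K: K = (3.451, 1.287, 0.151), RR gives ψ = 0.291, H_out = 12.019 kJ/mol
  T = 345.5 K: K = (2.982, 1.081, 0.129), RR gives ψ = 0.178, H_out = 7.122 kJ/mol
  T = 342.2 K: K = (2.769, 0.989, 0.119), RR gives ψ = 0.113, H_out = 4.371 kJ/mol
  T = 343.9 K: K = (2.877, 1.036, 0.124), RR gives ψ = 0.147, H_out = 5.821 kJ/mol
Linear interpolation between T = 342.2 (H_out = 4.371) and T = 343.9 (H_out = 5.821) on hF = 4.708 gives T ≈ 342.6 K, at which ψ = 0.12.

T = 342.6 K, V/F = 0.12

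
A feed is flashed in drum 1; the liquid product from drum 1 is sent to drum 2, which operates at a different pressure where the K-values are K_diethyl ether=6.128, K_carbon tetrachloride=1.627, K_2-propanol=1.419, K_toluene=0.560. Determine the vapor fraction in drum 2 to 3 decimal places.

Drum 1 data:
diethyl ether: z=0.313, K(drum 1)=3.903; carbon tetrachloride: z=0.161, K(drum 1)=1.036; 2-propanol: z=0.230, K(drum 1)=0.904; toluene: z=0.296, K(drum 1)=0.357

V/F (drum 2) = 0.616

Drum 1:
Material balance + equilibrium reduce to Σ zᵢ(Kᵢ−1)/(1+ψ₁(Kᵢ−1)) = 0.
g(0) = ΣzᵢKᵢ − 1 = 0.702 and g(1) = 1 − Σzᵢ/Kᵢ = -0.319, so a root lies in (0, 1).
Iterate (Newton) starting at ψ₁ = 0.5:
  ψ₁ = 0.500: g = 0.0726, g' = -0.707 → ψ₁ = 0.603
  ψ₁ = 0.603: g = 0.0019, g' = -0.678 → ψ₁ = 0.606
Converged at ψ₁ = 0.606.
Drum-1 compositions:
  diethyl ether: x = 0.113, y = 0.443
  carbon tetrachloride: x = 0.158, y = 0.163
  2-propanol: x = 0.244, y = 0.221
  toluene: x = 0.485, y = 0.173
Drum-2 feed = drum-1 liquid: z₂ = (0.1135, 0.1576, 0.2442, 0.4847).
Drum 2:
Rachford–Rice: g(ψ₂) = Σ zᵢ(Kᵢ−1)/(1+ψ₂(Kᵢ−1)) = 0.
g(0) = ΣzᵢKᵢ − 1 = 0.570 and g(1) = 1 − Σzᵢ/Kᵢ = -0.153, so a root lies in (0, 1).
Iterate (Newton) starting at ψ₂ = 0.5:
  ψ₂ = 0.500: g = 0.0497, g' = -0.454 → ψ₂ = 0.609
  ψ₂ = 0.609: g = 0.0027, g' = -0.410 → ψ₂ = 0.616
Converged at ψ₂ = 0.616.
  diethyl ether: x = 0.027, y = 0.167
  carbon tetrachloride: x = 0.114, y = 0.185
  2-propanol: x = 0.194, y = 0.275
  toluene: x = 0.665, y = 0.372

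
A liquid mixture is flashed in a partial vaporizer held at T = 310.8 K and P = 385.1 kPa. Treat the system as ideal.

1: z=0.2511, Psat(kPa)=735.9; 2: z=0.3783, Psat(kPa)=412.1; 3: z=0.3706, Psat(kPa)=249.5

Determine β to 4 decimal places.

Raoult's law: Kᵢ = Pᵢˢᵃᵗ/P = Pᵢˢᵃᵗ/385.1.
  K_1 = 735.9/385.1 = 1.910932, K_2 = 412.1/385.1 = 1.070112, K_3 = 249.5/385.1 = 0.647884
Material balance + equilibrium reduce to Σ zᵢ(Kᵢ−1)/(1+β(Kᵢ−1)) = 0.
Feasibility: ΣzᵢKᵢ = 1.1248, Σzᵢ/Kᵢ = 1.0569 — both > 1, two phases present.
Iterate (Newton) starting at β = 0.5:
  β = 0.5000: g = 0.02440, g' = -0.1678 → β = 0.6454
  β = 0.6454: g = 0.00054, g' = -0.1613 → β = 0.6488
Converged at β = 0.6488.

β = 0.6488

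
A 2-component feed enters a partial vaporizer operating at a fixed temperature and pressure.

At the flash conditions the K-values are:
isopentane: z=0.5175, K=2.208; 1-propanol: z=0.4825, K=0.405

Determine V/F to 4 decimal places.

V/F = 0.4703

Rachford–Rice: g(V/F) = Σ zᵢ(Kᵢ−1)/(1+V/F(Kᵢ−1)) = 0.
Check two-phase: ΣzᵢKᵢ = 1.3381 > 1 and Σzᵢ/Kᵢ = 1.4257 > 1, so g(0) = 0.3381 > 0 and g(1) = -0.4257 < 0.
Newton–Raphson from V/F = 0.5:
  V/F = 0.5000: g = -0.01893, g' = -0.6396 → V/F = 0.4704
  V/F = 0.4704: g = -0.00005, g' = -0.6365 → V/F = 0.4703
Converged at V/F = 0.4703.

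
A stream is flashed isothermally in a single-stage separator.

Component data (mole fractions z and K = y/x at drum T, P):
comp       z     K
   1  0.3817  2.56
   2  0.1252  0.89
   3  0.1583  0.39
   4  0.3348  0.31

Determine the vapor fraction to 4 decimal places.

Iterate (Newton) starting at ψ = 0.41:
  ψ = 0.4100: g = -0.10217, g' = -0.7619 → ψ = 0.2759
  ψ = 0.2759: g = 0.00064, g' = -0.7839 → ψ = 0.2767
Converged at ψ = 0.2767.

ψ = 0.2767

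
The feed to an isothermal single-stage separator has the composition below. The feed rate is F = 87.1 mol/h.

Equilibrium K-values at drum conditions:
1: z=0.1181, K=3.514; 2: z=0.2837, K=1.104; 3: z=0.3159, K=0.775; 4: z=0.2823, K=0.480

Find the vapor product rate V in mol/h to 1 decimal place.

V = 15.2 mol/h

Rachford–Rice: g(V/F) = Σ zᵢ(Kᵢ−1)/(1+V/F(Kᵢ−1)) = 0.
Check two-phase: ΣzᵢKᵢ = 1.1085 > 1 and Σzᵢ/Kᵢ = 1.2863 > 1, so g(0) = 0.1085 > 0 and g(1) = -0.2863 < 0.
Newton–Raphson from V/F = 0.5:
  V/F = 0.5000: g = -0.11887, g' = -0.3090 → V/F = 0.1153
  V/F = 0.1153: g = 0.03020, g' = -0.5548 → V/F = 0.1697
  V/F = 0.1697: g = 0.00218, g' = -0.4788 → V/F = 0.1743
Converged at V/F = 0.1743.
Then V = V/F·F = 0.1743·87.1 = 15.2 mol/h and L = F − V = 71.9 mol/h.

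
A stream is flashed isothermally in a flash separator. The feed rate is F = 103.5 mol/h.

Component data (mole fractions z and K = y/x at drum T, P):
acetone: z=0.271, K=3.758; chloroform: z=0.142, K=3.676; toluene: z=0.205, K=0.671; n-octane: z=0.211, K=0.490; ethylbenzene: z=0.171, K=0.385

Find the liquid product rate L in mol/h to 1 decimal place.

Let ψ = V/F and solve Σ zᵢ(Kᵢ−1)/(1+ψ(Kᵢ−1)) = 0.
g(0) = ΣzᵢKᵢ − 1 = 0.847 and g(1) = 1 − Σzᵢ/Kᵢ = -0.291, so a root lies in (0, 1).
Newton iteration, ψ⁰ = 0.5:
  ψ = 0.500: g = 0.0997, g' = -0.816 → ψ = 0.622
  ψ = 0.622: g = 0.0050, g' = -0.745 → ψ = 0.629
Converged at ψ = 0.629.
Then V = ψ·F = 0.6289·103.5 = 65.1 mol/h and L = F − V = 38.4 mol/h.

L = 38.4 mol/h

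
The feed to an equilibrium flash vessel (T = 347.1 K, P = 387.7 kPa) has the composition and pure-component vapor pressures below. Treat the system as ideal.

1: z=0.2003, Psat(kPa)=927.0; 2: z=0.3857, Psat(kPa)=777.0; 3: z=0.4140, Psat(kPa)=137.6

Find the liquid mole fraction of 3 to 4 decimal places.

x_3 = 0.6357

Raoult's law: Kᵢ = Pᵢˢᵃᵗ/P = Pᵢˢᵃᵗ/387.7.
  K_1 = 927.0/387.7 = 2.391024, K_2 = 777.0/387.7 = 2.004127, K_3 = 137.6/387.7 = 0.354914
Material balance + equilibrium reduce to Σ zᵢ(Kᵢ−1)/(1+β(Kᵢ−1)) = 0.
Feasibility: ΣzᵢKᵢ = 1.3988, Σzᵢ/Kᵢ = 1.4427 — both > 1, two phases present.
Newton iteration, β⁰ = 0.5:
  β = 0.5000: g = 0.02795, g' = -0.6826 → β = 0.5409
  β = 0.5409: g = -0.00026, g' = -0.6960 → β = 0.5406
Converged at β = 0.5406.
Compositions from xᵢ = zᵢ/(1+β(Kᵢ−1)), yᵢ = Kᵢxᵢ:
  1: x = 0.1143, y = 0.2734
  2: x = 0.2500, y = 0.5010
  3: x = 0.6357, y = 0.2256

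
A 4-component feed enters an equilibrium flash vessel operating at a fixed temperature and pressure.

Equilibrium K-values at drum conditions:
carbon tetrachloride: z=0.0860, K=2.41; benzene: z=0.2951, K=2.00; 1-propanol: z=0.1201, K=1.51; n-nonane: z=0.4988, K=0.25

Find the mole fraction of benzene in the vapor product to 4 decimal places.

y_benzene = 0.5182

Newton iteration, ψ⁰ = 0.69:
  ψ = 0.6900: g = -0.49395, g' = -1.3695 → ψ = 0.3293
  ψ = 0.3293: g = -0.13957, g' = -0.7645 → ψ = 0.1468
  ψ = 0.1468: g = -0.00558, g' = -0.7231 → ψ = 0.1390
Converged at ψ = 0.1390.
Compositions from xᵢ = zᵢ/(1+ψ(Kᵢ−1)), yᵢ = Kᵢxᵢ:
  carbon tetrachloride: x = 0.0719, y = 0.1733
  benzene: x = 0.2591, y = 0.5182
  1-propanol: x = 0.1121, y = 0.1693
  n-nonane: x = 0.5569, y = 0.1392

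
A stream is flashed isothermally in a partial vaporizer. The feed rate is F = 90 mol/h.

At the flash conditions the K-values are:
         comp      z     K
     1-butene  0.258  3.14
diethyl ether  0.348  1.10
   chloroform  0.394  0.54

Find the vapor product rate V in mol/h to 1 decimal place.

Rachford–Rice: g(V/F) = Σ zᵢ(Kᵢ−1)/(1+V/F(Kᵢ−1)) = 0.
Feasibility: ΣzᵢKᵢ = 1.406, Σzᵢ/Kᵢ = 1.128 — both > 1, two phases present.
Iterate (Newton) starting at V/F = 0.5:
  V/F = 0.500: g = 0.0645, g' = -0.420 → V/F = 0.654
  V/F = 0.654: g = 0.0036, g' = -0.379 → V/F = 0.663
Converged at V/F = 0.663.
Then V = V/F·F = 0.6633·90 = 59.7 mol/h and L = F − V = 30.3 mol/h.

V = 59.7 mol/h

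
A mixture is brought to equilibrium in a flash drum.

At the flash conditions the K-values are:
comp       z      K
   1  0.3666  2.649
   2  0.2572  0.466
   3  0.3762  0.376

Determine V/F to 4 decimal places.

Iterate (Newton) starting at V/F = 0.5:
  V/F = 0.5000: g = -0.19724, g' = -0.7454 → V/F = 0.2354
  V/F = 0.2354: g = 0.00322, g' = -0.8145 → V/F = 0.2394
Converged at V/F = 0.2394.

V/F = 0.2394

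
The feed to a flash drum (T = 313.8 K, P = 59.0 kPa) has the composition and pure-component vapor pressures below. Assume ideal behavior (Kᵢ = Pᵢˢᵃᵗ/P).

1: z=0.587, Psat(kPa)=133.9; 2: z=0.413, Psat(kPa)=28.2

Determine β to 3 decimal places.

β = 0.799

Raoult's law: Kᵢ = Pᵢˢᵃᵗ/P = Pᵢˢᵃᵗ/59.0.
  K_1 = 133.9/59.0 = 2.26949, K_2 = 28.2/59.0 = 0.47797
Let β = V/F and solve Σ zᵢ(Kᵢ−1)/(1+β(Kᵢ−1)) = 0.
Feasibility: ΣzᵢKᵢ = 1.530, Σzᵢ/Kᵢ = 1.123 — both > 1, two phases present.
Newton–Raphson from β = 0.4:
  β = 0.400: g = 0.2217, g' = -0.596 → β = 0.772
  β = 0.772: g = 0.0152, g' = -0.557 → β = 0.799
Converged at β = 0.799.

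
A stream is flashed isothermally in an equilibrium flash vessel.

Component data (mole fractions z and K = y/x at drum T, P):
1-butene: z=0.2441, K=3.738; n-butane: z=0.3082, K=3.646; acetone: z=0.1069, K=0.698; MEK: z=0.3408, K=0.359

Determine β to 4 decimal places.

β = 0.7802

Let β = V/F and solve Σ zᵢ(Kᵢ−1)/(1+β(Kᵢ−1)) = 0.
g(0) = ΣzᵢKᵢ − 1 = 1.2331 and g(1) = 1 − Σzᵢ/Kᵢ = -0.2523, so a root lies in (0, 1).
Newton–Raphson from β = 0.63:
  β = 0.6300: g = 0.14475, g' = -0.9587 → β = 0.7810
  β = 0.7810: g = -0.00079, g' = -0.9935 → β = 0.7802
Converged at β = 0.7802.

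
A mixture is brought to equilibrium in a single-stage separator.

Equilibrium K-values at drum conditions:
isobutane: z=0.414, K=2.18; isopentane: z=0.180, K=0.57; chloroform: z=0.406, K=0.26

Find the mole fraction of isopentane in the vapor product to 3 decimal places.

Rachford–Rice: g(V/F) = Σ zᵢ(Kᵢ−1)/(1+V/F(Kᵢ−1)) = 0.
Check two-phase: ΣzᵢKᵢ = 1.111 > 1 and Σzᵢ/Kᵢ = 2.067 > 1, so g(0) = 0.111 > 0 and g(1) = -1.067 < 0.
Newton iteration, V/F⁰ = 0.53:
  V/F = 0.530: g = -0.2940, g' = -0.876 → V/F = 0.194
  V/F = 0.194: g = -0.0380, g' = -0.724 → V/F = 0.142
Converged at V/F = 0.142.
Compositions from xᵢ = zᵢ/(1+V/F(Kᵢ−1)), yᵢ = Kᵢxᵢ:
  isobutane: x = 0.354, y = 0.773
  isopentane: x = 0.192, y = 0.109
  chloroform: x = 0.454, y = 0.118

y_isopentane = 0.109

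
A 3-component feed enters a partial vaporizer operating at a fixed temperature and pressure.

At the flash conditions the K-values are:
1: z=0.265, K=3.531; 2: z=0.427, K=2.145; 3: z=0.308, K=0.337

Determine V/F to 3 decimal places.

V/F = 0.843

Rachford–Rice: g(V/F) = Σ zᵢ(Kᵢ−1)/(1+V/F(Kᵢ−1)) = 0.
Feasibility: ΣzᵢKᵢ = 1.955, Σzᵢ/Kᵢ = 1.188 — both > 1, two phases present.
Newton iteration, V/F⁰ = 0.58:
  V/F = 0.580: g = 0.2338, g' = -0.838 → V/F = 0.859
  V/F = 0.859: g = -0.0164, g' = -1.041 → V/F = 0.843
Converged at V/F = 0.843.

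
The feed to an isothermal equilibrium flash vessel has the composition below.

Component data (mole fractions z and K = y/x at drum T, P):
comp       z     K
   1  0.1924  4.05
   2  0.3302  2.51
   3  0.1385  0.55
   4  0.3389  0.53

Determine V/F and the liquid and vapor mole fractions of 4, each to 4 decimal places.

V/F = 0.8775, x_4 = 0.5768, y_4 = 0.3057

Newton iteration, V/F⁰ = 0.5:
  V/F = 0.5000: g = 0.22788, g' = -0.6998 → V/F = 0.8256
  V/F = 0.8256: g = 0.02926, g' = -0.5647 → V/F = 0.8775
Converged at V/F = 0.8775.
Compositions from xᵢ = zᵢ/(1+V/F(Kᵢ−1)), yᵢ = Kᵢxᵢ:
  1: x = 0.0523, y = 0.2120
  2: x = 0.1420, y = 0.3565
  3: x = 0.2289, y = 0.1259
  4: x = 0.5768, y = 0.3057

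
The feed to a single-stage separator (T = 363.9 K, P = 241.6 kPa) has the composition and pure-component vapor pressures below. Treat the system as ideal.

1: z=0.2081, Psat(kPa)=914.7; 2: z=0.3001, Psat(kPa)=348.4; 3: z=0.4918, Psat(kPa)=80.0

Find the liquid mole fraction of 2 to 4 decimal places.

x_2 = 0.2624

Raoult's law: Kᵢ = Pᵢˢᵃᵗ/P = Pᵢˢᵃᵗ/241.6.
  K_1 = 914.7/241.6 = 3.786010, K_2 = 348.4/241.6 = 1.442053, K_3 = 80.0/241.6 = 0.331126
Rachford–Rice: g(ψ) = Σ zᵢ(Kᵢ−1)/(1+ψ(Kᵢ−1)) = 0.
Check two-phase: ΣzᵢKᵢ = 1.3835 > 1 and Σzᵢ/Kᵢ = 1.7483 > 1, so g(0) = 0.3835 > 0 and g(1) = -0.7483 < 0.
Iterate (Newton) starting at ψ = 0.34:
  ψ = 0.3400: g = -0.01272, g' = -0.8389 → ψ = 0.3248
  ψ = 0.3248: g = 0.00007, g' = -0.8491 → ψ = 0.3249
Converged at ψ = 0.3249.
Compositions from xᵢ = zᵢ/(1+ψ(Kᵢ−1)), yᵢ = Kᵢxᵢ:
  1: x = 0.1092, y = 0.4135
  2: x = 0.2624, y = 0.3784
  3: x = 0.6284, y = 0.2081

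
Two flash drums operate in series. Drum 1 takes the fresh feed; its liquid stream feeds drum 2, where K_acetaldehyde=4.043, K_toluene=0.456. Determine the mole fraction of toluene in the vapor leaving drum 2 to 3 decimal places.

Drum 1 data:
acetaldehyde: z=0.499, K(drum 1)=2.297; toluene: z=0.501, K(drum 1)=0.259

y_toluene (drum 2) = 0.387

Drum 1:
Rachford–Rice: g(ψ₁) = Σ zᵢ(Kᵢ−1)/(1+ψ₁(Kᵢ−1)) = 0.
Feasibility: ΣzᵢKᵢ = 1.276, Σzᵢ/Kᵢ = 2.152 — both > 1, two phases present.
Binary case is linear: z₁(K₁−1)(1+ψ₁(K₂−1)) + z₂(K₂−1)(1+ψ₁(K₁−1)) = 0
⇒ ψ₁ = [z₁(K₁−1)+z₂(K₂−1)] / [−(K₁−1)(K₂−1)] = 0.2760/0.9611 = 0.287
Drum-1 compositions:
  acetaldehyde: x = 0.364, y = 0.835
  toluene: x = 0.636, y = 0.165
Drum-2 feed = drum-1 liquid: z₂ = (0.3636, 0.6364).
Drum 2:
Binary case is linear: z₁(K₁−1)(1+ψ₂(K₂−1)) + z₂(K₂−1)(1+ψ₂(K₁−1)) = 0
⇒ ψ₂ = [z₁(K₁−1)+z₂(K₂−1)] / [−(K₁−1)(K₂−1)] = 0.7602/1.6554 = 0.459
  acetaldehyde: x = 0.152, y = 0.613
  toluene: x = 0.848, y = 0.387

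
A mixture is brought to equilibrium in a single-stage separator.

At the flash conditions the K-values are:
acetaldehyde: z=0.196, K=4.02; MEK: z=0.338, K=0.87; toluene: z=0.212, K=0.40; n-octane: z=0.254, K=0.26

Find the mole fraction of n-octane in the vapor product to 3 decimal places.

Iterate (Newton) starting at ψ = 0.5:
  ψ = 0.500: g = -0.2912, g' = -0.796 → ψ = 0.134
  ψ = 0.134: g = 0.0293, g' = -1.172 → ψ = 0.159
  ψ = 0.159: g = 0.0010, g' = -1.093 → ψ = 0.160
Converged at ψ = 0.160.
Compositions from xᵢ = zᵢ/(1+ψ(Kᵢ−1)), yᵢ = Kᵢxᵢ:
  acetaldehyde: x = 0.132, y = 0.531
  MEK: x = 0.345, y = 0.300
  toluene: x = 0.235, y = 0.094
  n-octane: x = 0.288, y = 0.075

y_n-octane = 0.075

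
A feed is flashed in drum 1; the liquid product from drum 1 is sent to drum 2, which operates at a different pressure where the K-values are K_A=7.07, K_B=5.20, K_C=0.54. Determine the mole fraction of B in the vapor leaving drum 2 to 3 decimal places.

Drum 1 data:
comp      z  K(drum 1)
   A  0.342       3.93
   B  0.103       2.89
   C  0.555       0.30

Drum 1:
Newton iteration, ψ₁⁰ = 0.65:
  ψ₁ = 0.650: g = -0.2805, g' = -1.338 → ψ₁ = 0.440
  ψ₁ = 0.440: g = -0.0178, g' = -1.238 → ψ₁ = 0.426
Converged at ψ₁ = 0.426.
Drum-1 compositions:
  A: x = 0.152, y = 0.598
  B: x = 0.057, y = 0.165
  C: x = 0.791, y = 0.237
Drum-2 feed = drum-1 liquid: z₂ = (0.1521, 0.0571, 0.7908).
Drum 2:
Iterate (Newton) starting at ψ₂ = 0.5:
  ψ₂ = 0.500: g = -0.1663, g' = -0.731 → ψ₂ = 0.273
  ψ₂ = 0.273: g = 0.0436, g' = -1.233 → ψ₂ = 0.308
  ψ₂ = 0.308: g = 0.0025, g' = -1.099 → ψ₂ = 0.310
Converged at ψ₂ = 0.310.
  A: x = 0.053, y = 0.373
  B: x = 0.025, y = 0.129
  C: x = 0.922, y = 0.498

y_B (drum 2) = 0.129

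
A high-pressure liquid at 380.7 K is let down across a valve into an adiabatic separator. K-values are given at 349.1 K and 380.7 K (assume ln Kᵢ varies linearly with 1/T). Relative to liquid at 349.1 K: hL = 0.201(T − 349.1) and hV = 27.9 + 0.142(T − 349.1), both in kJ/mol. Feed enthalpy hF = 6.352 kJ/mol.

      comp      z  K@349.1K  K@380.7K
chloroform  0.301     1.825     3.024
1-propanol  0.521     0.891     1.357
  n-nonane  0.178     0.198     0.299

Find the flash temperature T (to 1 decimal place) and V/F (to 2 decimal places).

Adiabatic flash: solve Rachford–Rice at each trial T, then check hF = ψ·hV(T) + (1−ψ)·hL(T).
  T = 349.1 K: K = (1.825, 0.891, 0.198), RR gives ψ = 0.153, H_out = 4.270 kJ/mol
  T = 380.7 K: K = (3.024, 1.357, 0.299), RR gives ψ = 0.922, H_out = 30.347 kJ/mol
  T = 364.9 K: K = (2.375, 1.110, 0.245), RR gives ψ = 0.665, H_out = 21.104 kJ/mol
  T = 357.0 K: K = (2.088, 0.997, 0.221), RR gives ψ = 0.461, H_out = 14.237 kJ/mol
  T = 353.1 K: K = (1.955, 0.944, 0.209), RR gives ψ = 0.325, H_out = 9.805 kJ/mol
  T = 351.1 K: K = (1.889, 0.917, 0.204), RR gives ψ = 0.244, H_out = 7.177 kJ/mol
Linear interpolation between T = 349.1 (H_out = 4.270) and T = 351.1 (H_out = 7.177) on hF = 6.352 gives T ≈ 350.5 K, at which ψ = 0.22.

T = 350.5 K, V/F = 0.22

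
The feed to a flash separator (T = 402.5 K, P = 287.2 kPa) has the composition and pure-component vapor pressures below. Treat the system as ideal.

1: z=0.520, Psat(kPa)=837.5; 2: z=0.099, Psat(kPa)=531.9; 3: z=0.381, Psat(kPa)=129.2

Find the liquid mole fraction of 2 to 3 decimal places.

Raoult's law: Kᵢ = Pᵢˢᵃᵗ/P = Pᵢˢᵃᵗ/287.2.
  K_1 = 837.5/287.2 = 2.91609, K_2 = 531.9/287.2 = 1.85202, K_3 = 129.2/287.2 = 0.44986
Rachford–Rice: g(ψ) = Σ zᵢ(Kᵢ−1)/(1+ψ(Kᵢ−1)) = 0.
g(0) = ΣzᵢKᵢ − 1 = 0.871 and g(1) = 1 − Σzᵢ/Kᵢ = -0.079, so a root lies in (0, 1).
Newton–Raphson from ψ = 0.5:
  ψ = 0.500: g = 0.2789, g' = -0.753 → ψ = 0.870
  ψ = 0.870: g = 0.0197, g' = -0.717 → ψ = 0.898
Converged at ψ = 0.898.
Compositions from xᵢ = zᵢ/(1+ψ(Kᵢ−1)), yᵢ = Kᵢxᵢ:
  1: x = 0.191, y = 0.557
  2: x = 0.056, y = 0.104
  3: x = 0.753, y = 0.339

x_2 = 0.056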